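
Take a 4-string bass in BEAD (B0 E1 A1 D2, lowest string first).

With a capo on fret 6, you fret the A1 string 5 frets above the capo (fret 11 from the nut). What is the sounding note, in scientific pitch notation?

The capo raises the open A1 by 6 semitones to D#2; fretting 5 more gives A1 + 6 + 5 = A1 + 11 semitones = G#2.

G#2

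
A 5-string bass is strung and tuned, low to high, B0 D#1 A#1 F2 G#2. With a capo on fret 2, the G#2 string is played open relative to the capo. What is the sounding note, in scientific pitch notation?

The capo raises the open G#2 by 2 semitones to A#2; fretting 0 more gives G#2 + 2 + 0 = G#2 + 2 semitones = A#2.

A#2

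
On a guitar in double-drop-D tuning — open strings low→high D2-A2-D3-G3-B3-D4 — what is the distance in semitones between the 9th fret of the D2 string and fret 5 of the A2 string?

3 semitones

D2 at fret 9 → B2 (MIDI 47); A2 at fret 5 → D3 (MIDI 50).
47 − 50 = -3, so the two pitches are 3 semitones apart, with D3 the higher.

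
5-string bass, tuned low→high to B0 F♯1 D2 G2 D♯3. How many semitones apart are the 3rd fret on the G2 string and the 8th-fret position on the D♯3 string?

G2 at fret 3 → A♯2 (MIDI 46); D♯3 at fret 8 → B3 (MIDI 59).
46 − 59 = -13, so the two pitches are 13 semitones apart, with B3 the higher.

13 semitones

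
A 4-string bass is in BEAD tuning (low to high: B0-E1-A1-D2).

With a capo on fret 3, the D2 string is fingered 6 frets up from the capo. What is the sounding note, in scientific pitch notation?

The capo raises the open D2 by 3 semitones to F2; fretting 6 more gives D2 + 3 + 6 = D2 + 9 semitones = B2.

B2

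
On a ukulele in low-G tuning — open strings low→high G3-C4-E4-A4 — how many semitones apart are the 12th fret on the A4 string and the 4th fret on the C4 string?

A4 at fret 12 → A5 (MIDI 81); C4 at fret 4 → E4 (MIDI 64).
81 − 64 = 17, so the two pitches are 17 semitones apart, with A5 the higher.

17 semitones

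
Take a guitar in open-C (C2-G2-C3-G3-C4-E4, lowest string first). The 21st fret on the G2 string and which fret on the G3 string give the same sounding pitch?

9

G2 at fret 21 is G2 + 21 semitones = E4.
The open G3 string is 12 semitones above the open G2, so the same pitch on the G3 string lies at fret 21 − 12 = 9.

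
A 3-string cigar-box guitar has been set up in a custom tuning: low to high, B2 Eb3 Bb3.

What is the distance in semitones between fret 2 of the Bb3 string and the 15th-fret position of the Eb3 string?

Bb3 at fret 2 → C4 (MIDI 60); Eb3 at fret 15 → Gb4 (MIDI 66).
60 − 66 = -6, so the two pitches are 6 semitones apart, with Gb4 the higher.

6 semitones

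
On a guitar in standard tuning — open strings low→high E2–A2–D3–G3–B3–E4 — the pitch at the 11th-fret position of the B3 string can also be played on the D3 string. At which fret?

20

B3 at fret 11 is B3 + 11 semitones = A#4.
The open D3 string is 9 semitones below the open B3, so the same pitch on the D3 string lies at fret 11 + 9 = 20.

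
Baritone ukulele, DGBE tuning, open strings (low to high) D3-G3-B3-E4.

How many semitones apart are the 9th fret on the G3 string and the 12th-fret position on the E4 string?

12 semitones

G3 at fret 9 → E4 (MIDI 64); E4 at fret 12 → E5 (MIDI 76).
64 − 76 = -12, so the two pitches are 12 semitones apart, with E5 the higher.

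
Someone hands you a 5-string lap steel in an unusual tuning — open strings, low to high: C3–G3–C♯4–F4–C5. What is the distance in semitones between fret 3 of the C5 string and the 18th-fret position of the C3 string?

9 semitones

C5 at fret 3 → D♯5 (MIDI 75); C3 at fret 18 → F♯4 (MIDI 66).
75 − 66 = 9, so the two pitches are 9 semitones apart, with D♯5 the higher.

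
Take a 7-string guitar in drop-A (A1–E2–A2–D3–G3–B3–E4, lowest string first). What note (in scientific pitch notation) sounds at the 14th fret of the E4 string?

F♯5

The open E4 string plus 14 semitones: E–F–F#–G–…–E–F–F#.
The walk passes from B into C once, so the octave number goes from 4 to 5.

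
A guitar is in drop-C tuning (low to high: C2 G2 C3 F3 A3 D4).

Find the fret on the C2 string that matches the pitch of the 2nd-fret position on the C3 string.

14

C3 at fret 2 is C3 + 2 semitones = D3.
The open C2 string is 12 semitones below the open C3, so the same pitch on the C2 string lies at fret 2 + 12 = 14.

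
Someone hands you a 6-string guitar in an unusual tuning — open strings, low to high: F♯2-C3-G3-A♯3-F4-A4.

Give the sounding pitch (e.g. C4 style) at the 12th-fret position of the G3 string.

G4

Each fret is one semitone, so G3 + 12 = G4.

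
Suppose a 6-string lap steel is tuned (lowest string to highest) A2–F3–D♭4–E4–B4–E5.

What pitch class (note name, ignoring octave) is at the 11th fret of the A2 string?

A♭

Each fret is one semitone, so A2 + 11 = A♭.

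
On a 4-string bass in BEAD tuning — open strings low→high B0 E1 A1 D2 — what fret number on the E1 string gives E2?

12

E2 is 12 semitones above the open E1 (E–F–F#–G–…–D–D#–E), so it sits at fret 12.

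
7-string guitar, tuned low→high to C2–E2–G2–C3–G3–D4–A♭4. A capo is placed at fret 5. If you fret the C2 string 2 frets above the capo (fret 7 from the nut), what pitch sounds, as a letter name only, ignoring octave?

The capo raises the open C2 by 5 semitones to F2; fretting 2 more gives C2 + 5 + 2 = C2 + 7 semitones, landing on G.

G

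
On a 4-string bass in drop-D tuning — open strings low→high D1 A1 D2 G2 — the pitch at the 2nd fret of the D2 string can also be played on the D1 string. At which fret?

Fret 2 on D2 is MIDI 38 + 2 = 40 (E2). On the D1 string (open MIDI 26), that pitch is 40 − 26 = fret 14.

14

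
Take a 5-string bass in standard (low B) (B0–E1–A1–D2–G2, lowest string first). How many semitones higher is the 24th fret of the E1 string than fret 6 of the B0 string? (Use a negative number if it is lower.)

23 semitones

E1 at fret 24 → E3 (MIDI 52); B0 at fret 6 → F1 (MIDI 29).
52 − 29 = 23, so the two pitches are 23 semitones apart.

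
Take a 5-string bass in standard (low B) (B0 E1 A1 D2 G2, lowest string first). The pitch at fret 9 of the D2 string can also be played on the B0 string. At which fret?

Fret 9 on D2 is MIDI 38 + 9 = 47 (B2). On the B0 string (open MIDI 23), that pitch is 47 − 23 = fret 24.

24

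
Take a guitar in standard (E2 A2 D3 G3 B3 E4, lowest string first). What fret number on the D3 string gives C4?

10

C4 is 10 semitones above the open D3 (D–D#–E–F–…–A#–B–C), so it sits at fret 10.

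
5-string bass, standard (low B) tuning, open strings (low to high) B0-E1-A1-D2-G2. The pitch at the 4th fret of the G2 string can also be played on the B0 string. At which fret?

G2 at fret 4 is G2 + 4 semitones = B2.
The open B0 string is 20 semitones below the open G2, so the same pitch on the B0 string lies at fret 4 + 20 = 24.

24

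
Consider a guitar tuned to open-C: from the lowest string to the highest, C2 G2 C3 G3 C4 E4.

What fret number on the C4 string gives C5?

12

C5 is 12 semitones above the open C4 (C–C#–D–D#–…–A#–B–C), so it sits at fret 12.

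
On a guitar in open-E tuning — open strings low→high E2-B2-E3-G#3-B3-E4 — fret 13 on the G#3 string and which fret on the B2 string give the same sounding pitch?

G#3 at fret 13 is G#3 + 13 semitones = A4.
The open B2 string is 9 semitones below the open G#3, so the same pitch on the B2 string lies at fret 13 + 9 = 22.

22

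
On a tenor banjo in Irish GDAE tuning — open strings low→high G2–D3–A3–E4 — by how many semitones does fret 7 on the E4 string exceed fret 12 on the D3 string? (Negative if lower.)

9 semitones

E4 at fret 7 → B4 (MIDI 71); D3 at fret 12 → D4 (MIDI 62).
71 − 62 = 9, so the two pitches are 9 semitones apart.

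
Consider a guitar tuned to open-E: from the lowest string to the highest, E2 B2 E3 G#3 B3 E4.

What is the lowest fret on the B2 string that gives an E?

From B2, count semitones up the chromatic scale until reaching E: B–C–C#–D–D#–E — 5 steps.

5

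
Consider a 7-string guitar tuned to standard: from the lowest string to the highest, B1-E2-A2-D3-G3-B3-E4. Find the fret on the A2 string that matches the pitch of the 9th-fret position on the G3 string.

Fret 9 on G3 is MIDI 55 + 9 = 64 (E4). On the A2 string (open MIDI 45), that pitch is 64 − 45 = fret 19.

19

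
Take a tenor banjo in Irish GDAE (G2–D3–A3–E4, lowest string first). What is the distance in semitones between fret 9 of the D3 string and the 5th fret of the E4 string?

10 semitones

D3 at fret 9 → B3 (MIDI 59); E4 at fret 5 → A4 (MIDI 69).
59 − 69 = -10, so the two pitches are 10 semitones apart, with A4 the higher.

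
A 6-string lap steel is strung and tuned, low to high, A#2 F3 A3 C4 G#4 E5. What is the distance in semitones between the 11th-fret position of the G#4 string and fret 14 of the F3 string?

G#4 at fret 11 → G5 (MIDI 79); F3 at fret 14 → G4 (MIDI 67).
79 − 67 = 12, so the two pitches are 12 semitones apart, with G5 the higher.

12 semitones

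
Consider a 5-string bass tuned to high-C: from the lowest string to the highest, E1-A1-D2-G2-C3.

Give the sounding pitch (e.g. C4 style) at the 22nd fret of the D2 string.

Each fret is one semitone, so D2 + 22 = C4.

C4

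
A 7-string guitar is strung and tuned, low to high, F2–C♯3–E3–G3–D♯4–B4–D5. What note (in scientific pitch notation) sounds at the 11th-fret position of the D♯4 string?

The open D♯4 string plus 11 semitones: D#–E–F–F#–…–C–C#–D.
The walk passes from B into C once, so the octave number goes from 4 to 5.

D5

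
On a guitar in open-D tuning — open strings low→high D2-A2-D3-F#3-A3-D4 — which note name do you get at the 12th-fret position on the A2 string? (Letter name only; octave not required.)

Each fret is one semitone, so A2 + 12 = A.

A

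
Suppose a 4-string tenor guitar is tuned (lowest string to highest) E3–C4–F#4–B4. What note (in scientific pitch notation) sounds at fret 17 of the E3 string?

A4

Each fret is one semitone, so E3 + 17 = A4.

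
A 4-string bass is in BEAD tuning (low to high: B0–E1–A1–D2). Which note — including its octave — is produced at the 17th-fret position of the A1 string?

D3

A1 is MIDI 33. Adding 17 gives 50, which is D3.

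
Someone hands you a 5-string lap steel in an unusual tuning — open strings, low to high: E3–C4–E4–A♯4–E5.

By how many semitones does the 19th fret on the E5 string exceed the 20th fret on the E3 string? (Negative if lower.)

23 semitones

E5 at fret 19 → B6 (MIDI 95); E3 at fret 20 → C5 (MIDI 72).
95 − 72 = 23, so the two pitches are 23 semitones apart.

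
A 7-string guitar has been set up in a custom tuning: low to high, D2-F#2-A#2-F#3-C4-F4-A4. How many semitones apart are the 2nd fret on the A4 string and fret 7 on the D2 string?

A4 at fret 2 → B4 (MIDI 71); D2 at fret 7 → A2 (MIDI 45).
71 − 45 = 26, so the two pitches are 26 semitones apart, with B4 the higher.

26 semitones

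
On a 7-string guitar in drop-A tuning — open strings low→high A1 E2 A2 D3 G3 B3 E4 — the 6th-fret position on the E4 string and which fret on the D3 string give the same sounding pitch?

20

E4 at fret 6 is E4 + 6 semitones = A♯4.
The open D3 string is 14 semitones below the open E4, so the same pitch on the D3 string lies at fret 6 + 14 = 20.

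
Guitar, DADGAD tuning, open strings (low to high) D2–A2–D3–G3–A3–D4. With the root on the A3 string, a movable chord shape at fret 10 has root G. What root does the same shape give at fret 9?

F♯

Moving from fret 10 to fret 9 shifts the root by -1 semitone.
G down 1 semitone is F♯.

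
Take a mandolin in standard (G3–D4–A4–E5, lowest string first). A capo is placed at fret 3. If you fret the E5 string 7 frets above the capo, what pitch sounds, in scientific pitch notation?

The capo raises the open E5 by 3 semitones to G5; fretting 7 more gives E5 + 3 + 7 = E5 + 10 semitones = D6.

D6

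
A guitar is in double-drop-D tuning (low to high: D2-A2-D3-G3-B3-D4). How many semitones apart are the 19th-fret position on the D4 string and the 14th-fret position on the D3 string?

17 semitones

D4 at fret 19 → A5 (MIDI 81); D3 at fret 14 → E4 (MIDI 64).
81 − 64 = 17, so the two pitches are 17 semitones apart, with A5 the higher.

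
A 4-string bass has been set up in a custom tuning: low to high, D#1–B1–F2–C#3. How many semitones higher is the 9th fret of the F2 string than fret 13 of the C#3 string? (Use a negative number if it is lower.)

-12 semitones

F2 at fret 9 → D3 (MIDI 50); C#3 at fret 13 → D4 (MIDI 62).
50 − 62 = -12, so the two pitches are 12 semitones apart.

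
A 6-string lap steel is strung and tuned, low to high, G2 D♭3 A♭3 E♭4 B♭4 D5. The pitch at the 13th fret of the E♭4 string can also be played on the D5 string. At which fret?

Fret 13 on E♭4 is MIDI 63 + 13 = 76 (E5). On the D5 string (open MIDI 74), that pitch is 76 − 74 = fret 2.

2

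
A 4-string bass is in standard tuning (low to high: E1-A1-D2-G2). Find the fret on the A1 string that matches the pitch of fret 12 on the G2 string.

G2 at fret 12 is G2 + 12 semitones = G3.
The open A1 string is 10 semitones below the open G2, so the same pitch on the A1 string lies at fret 12 + 10 = 22.

22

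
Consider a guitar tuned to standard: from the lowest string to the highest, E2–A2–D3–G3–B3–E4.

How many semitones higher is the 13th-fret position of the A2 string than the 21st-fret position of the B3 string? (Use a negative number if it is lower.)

A2 at fret 13 → A#3 (MIDI 58); B3 at fret 21 → G#5 (MIDI 80).
58 − 80 = -22, so the two pitches are 22 semitones apart.

-22 semitones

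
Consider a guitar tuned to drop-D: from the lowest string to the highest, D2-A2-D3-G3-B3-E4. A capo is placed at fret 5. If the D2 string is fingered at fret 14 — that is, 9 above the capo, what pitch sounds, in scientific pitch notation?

E3

The capo raises the open D2 by 5 semitones to G2; fretting 9 more gives D2 + 5 + 9 = D2 + 14 semitones = E3.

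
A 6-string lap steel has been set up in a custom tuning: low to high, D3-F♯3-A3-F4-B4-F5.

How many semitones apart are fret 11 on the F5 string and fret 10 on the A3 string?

21 semitones

F5 at fret 11 → E6 (MIDI 88); A3 at fret 10 → G4 (MIDI 67).
88 − 67 = 21, so the two pitches are 21 semitones apart, with E6 the higher.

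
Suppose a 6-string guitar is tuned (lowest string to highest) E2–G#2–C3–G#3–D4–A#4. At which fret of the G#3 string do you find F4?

F4 is 9 semitones above the open G#3 (G#–A–A#–B–C–C#–D–D#–E–F), so it sits at fret 9.

9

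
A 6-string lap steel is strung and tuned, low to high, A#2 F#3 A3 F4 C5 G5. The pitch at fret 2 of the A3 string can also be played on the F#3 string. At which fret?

5

A3 at fret 2 is A3 + 2 semitones = B3.
The open F#3 string is 3 semitones below the open A3, so the same pitch on the F#3 string lies at fret 2 + 3 = 5.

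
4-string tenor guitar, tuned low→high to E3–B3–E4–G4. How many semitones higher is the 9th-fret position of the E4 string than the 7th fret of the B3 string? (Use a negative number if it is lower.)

E4 at fret 9 → C#5 (MIDI 73); B3 at fret 7 → F#4 (MIDI 66).
73 − 66 = 7, so the two pitches are 7 semitones apart.

7 semitones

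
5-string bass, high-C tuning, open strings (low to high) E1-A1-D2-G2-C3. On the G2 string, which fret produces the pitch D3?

7

D3 is 7 semitones above the open G2 (G–G#–A–A#–B–C–C#–D), so it sits at fret 7.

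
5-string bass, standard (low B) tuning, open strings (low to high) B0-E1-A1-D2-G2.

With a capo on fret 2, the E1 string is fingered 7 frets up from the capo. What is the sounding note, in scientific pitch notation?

C♯2

The capo raises the open E1 by 2 semitones to F♯1; fretting 7 more gives E1 + 2 + 7 = E1 + 9 semitones = C♯2.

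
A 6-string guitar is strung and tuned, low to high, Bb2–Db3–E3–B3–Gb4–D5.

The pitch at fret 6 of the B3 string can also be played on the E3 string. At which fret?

13

B3 at fret 6 is B3 + 6 semitones = F4.
The open E3 string is 7 semitones below the open B3, so the same pitch on the E3 string lies at fret 6 + 7 = 13.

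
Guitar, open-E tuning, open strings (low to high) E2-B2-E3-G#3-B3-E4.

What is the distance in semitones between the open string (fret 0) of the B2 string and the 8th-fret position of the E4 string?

B2 at fret 0 → B2 (MIDI 47); E4 at fret 8 → C5 (MIDI 72).
47 − 72 = -25, so the two pitches are 25 semitones apart, with C5 the higher.

25 semitones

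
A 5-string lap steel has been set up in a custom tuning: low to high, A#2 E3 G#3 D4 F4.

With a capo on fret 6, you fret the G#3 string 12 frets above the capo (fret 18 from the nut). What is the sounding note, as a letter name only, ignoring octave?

D

The capo raises the open G#3 by 6 semitones to D4; fretting 12 more gives G#3 + 6 + 12 = G#3 + 18 semitones, landing on D.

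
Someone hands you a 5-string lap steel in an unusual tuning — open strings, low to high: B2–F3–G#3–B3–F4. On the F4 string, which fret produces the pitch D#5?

D#5 is 10 semitones above the open F4 (F–F#–G–G#–…–C#–D–D#), so it sits at fret 10.

10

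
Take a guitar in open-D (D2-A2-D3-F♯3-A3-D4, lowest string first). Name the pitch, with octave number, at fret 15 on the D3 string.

F4

The open D3 string plus 15 semitones: D–D#–E–F–…–D#–E–F.
The walk passes from B into C once, so the octave number goes from 3 to 4.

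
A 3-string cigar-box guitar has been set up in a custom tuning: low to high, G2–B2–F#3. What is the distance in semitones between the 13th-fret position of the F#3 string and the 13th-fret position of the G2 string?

11 semitones

F#3 at fret 13 → G4 (MIDI 67); G2 at fret 13 → G#3 (MIDI 56).
67 − 56 = 11, so the two pitches are 11 semitones apart, with G4 the higher.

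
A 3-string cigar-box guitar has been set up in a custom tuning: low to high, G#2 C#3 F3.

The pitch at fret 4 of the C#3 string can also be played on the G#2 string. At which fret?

C#3 at fret 4 is C#3 + 4 semitones = F3.
The open G#2 string is 5 semitones below the open C#3, so the same pitch on the G#2 string lies at fret 4 + 5 = 9.

9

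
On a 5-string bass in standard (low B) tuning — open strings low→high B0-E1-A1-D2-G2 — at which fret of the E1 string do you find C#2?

9

C#2 is 9 semitones above the open E1 (E–F–F#–G–G#–A–A#–B–C–C#), so it sits at fret 9.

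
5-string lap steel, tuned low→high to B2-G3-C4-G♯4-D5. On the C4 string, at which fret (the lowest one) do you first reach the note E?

From C4, count semitones up the chromatic scale until reaching E: C–C#–D–D#–E — 4 steps.

4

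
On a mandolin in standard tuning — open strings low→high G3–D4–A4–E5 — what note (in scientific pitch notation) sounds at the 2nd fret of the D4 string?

E4

D4 is MIDI 62. Adding 2 gives 64, which is E4.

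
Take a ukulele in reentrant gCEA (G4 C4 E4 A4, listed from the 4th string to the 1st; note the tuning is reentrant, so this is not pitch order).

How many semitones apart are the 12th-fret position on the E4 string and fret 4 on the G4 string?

5 semitones

E4 at fret 12 → E5 (MIDI 76); G4 at fret 4 → B4 (MIDI 71).
76 − 71 = 5, so the two pitches are 5 semitones apart, with E5 the higher.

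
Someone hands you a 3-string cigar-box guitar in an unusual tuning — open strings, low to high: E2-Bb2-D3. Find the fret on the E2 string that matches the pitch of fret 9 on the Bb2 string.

15

Bb2 at fret 9 is Bb2 + 9 semitones = G3.
The open E2 string is 6 semitones below the open Bb2, so the same pitch on the E2 string lies at fret 9 + 6 = 15.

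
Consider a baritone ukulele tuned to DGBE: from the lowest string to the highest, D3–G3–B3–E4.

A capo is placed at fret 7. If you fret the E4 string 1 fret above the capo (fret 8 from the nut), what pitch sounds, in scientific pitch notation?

C5

The capo raises the open E4 by 7 semitones to B4; fretting 1 more gives E4 + 7 + 1 = E4 + 8 semitones = C5.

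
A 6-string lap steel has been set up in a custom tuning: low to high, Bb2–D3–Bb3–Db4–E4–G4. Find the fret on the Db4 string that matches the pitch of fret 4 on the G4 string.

10

Fret 4 on G4 is MIDI 67 + 4 = 71 (B4). On the Db4 string (open MIDI 61), that pitch is 71 − 61 = fret 10.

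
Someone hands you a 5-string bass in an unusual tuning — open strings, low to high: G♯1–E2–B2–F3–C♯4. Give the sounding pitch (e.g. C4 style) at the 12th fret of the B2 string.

B2 is MIDI 47. Adding 12 gives 59, which is B3.

B3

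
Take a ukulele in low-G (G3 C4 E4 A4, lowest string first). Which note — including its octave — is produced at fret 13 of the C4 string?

C#5

Each fret is one semitone, so C4 + 13 = C#5.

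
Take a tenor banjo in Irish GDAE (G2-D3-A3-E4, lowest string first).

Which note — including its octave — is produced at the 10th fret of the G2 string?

G2 is MIDI 43. Adding 10 gives 53, which is F3.

F3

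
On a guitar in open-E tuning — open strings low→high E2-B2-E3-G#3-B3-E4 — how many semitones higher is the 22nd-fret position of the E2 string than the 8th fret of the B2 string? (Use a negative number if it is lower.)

7 semitones

E2 at fret 22 → D4 (MIDI 62); B2 at fret 8 → G3 (MIDI 55).
62 − 55 = 7, so the two pitches are 7 semitones apart.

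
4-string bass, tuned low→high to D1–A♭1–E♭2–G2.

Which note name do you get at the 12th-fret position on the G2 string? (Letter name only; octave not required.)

The open G2 string plus 12 semitones: G–Ab–A–Bb–…–F–Gb–G.

G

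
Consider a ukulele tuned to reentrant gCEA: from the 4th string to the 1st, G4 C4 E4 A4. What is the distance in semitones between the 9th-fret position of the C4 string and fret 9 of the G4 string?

C4 at fret 9 → A4 (MIDI 69); G4 at fret 9 → E5 (MIDI 76).
69 − 76 = -7, so the two pitches are 7 semitones apart, with E5 the higher.

7 semitones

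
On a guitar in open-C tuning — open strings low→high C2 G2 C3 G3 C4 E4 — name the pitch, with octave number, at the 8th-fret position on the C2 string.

The open C2 string plus 8 semitones: C–C#–D–D#–E–F–F#–G–G#.
No B→C boundary is crossed, so the octave stays at 2.
(Equivalently spelled Ab2.)

G#2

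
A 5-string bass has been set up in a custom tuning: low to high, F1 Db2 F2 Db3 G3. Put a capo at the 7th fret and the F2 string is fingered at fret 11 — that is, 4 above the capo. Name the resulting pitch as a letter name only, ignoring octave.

The capo raises the open F2 by 7 semitones to C3; fretting 4 more gives F2 + 7 + 4 = F2 + 11 semitones, landing on E.

E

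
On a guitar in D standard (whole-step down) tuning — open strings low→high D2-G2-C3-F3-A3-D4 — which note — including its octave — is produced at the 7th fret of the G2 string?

Each fret is one semitone, so G2 + 7 = D3.

D3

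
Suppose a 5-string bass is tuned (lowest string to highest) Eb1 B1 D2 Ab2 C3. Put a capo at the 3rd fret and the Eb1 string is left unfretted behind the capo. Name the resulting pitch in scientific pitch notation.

Gb1

The capo raises the open Eb1 by 3 semitones to Gb1; fretting 0 more gives Eb1 + 3 + 0 = Eb1 + 3 semitones = Gb1.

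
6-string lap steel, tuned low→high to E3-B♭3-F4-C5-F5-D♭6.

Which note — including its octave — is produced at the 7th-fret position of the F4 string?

C5

The open F4 string plus 7 semitones: F–Gb–G–Ab–A–Bb–B–C.
The walk passes from B into C once, so the octave number goes from 4 to 5.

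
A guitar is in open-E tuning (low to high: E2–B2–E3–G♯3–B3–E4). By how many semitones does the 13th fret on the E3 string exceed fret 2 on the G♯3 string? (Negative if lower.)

7 semitones

E3 at fret 13 → F4 (MIDI 65); G♯3 at fret 2 → A♯3 (MIDI 58).
65 − 58 = 7, so the two pitches are 7 semitones apart.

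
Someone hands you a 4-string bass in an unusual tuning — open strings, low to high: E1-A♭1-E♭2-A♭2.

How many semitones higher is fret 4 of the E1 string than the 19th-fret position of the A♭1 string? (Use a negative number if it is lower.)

E1 at fret 4 → A♭1 (MIDI 32); A♭1 at fret 19 → E♭3 (MIDI 51).
32 − 51 = -19, so the two pitches are 19 semitones apart.

-19 semitones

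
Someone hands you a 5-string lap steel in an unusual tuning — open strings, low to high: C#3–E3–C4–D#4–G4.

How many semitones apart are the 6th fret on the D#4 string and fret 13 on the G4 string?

11 semitones

D#4 at fret 6 → A4 (MIDI 69); G4 at fret 13 → G#5 (MIDI 80).
69 − 80 = -11, so the two pitches are 11 semitones apart, with G#5 the higher.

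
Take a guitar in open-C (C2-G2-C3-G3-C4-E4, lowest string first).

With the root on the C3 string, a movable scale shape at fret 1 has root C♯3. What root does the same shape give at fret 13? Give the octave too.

C♯4

Moving from fret 1 to fret 13 shifts the root by 12 semitones.
C♯3 up 12 semitones is C♯4.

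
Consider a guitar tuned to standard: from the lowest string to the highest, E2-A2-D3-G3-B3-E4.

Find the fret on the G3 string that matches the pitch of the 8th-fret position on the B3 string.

B3 at fret 8 is B3 + 8 semitones = G4.
The open G3 string is 4 semitones below the open B3, so the same pitch on the G3 string lies at fret 8 + 4 = 12.

12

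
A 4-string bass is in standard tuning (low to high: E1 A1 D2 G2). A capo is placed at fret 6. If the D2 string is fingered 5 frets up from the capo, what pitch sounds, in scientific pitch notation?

The capo raises the open D2 by 6 semitones to G♯2; fretting 5 more gives D2 + 6 + 5 = D2 + 11 semitones = C♯3.

C♯3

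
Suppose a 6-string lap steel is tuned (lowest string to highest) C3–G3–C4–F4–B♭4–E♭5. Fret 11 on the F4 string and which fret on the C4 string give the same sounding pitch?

Fret 11 on F4 is MIDI 65 + 11 = 76 (E5). On the C4 string (open MIDI 60), that pitch is 76 − 60 = fret 16.

16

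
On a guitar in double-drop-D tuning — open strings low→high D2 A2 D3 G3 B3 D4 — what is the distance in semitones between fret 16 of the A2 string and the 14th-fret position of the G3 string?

A2 at fret 16 → C#4 (MIDI 61); G3 at fret 14 → A4 (MIDI 69).
61 − 69 = -8, so the two pitches are 8 semitones apart, with A4 the higher.

8 semitones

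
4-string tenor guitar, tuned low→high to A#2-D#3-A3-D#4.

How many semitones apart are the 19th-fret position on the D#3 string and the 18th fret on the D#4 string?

11 semitones

D#3 at fret 19 → A#4 (MIDI 70); D#4 at fret 18 → A5 (MIDI 81).
70 − 81 = -11, so the two pitches are 11 semitones apart, with A5 the higher.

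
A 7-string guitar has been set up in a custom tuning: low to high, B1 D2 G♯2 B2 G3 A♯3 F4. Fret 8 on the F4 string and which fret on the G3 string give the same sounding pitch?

Fret 8 on F4 is MIDI 65 + 8 = 73 (C♯5). On the G3 string (open MIDI 55), that pitch is 73 − 55 = fret 18.

18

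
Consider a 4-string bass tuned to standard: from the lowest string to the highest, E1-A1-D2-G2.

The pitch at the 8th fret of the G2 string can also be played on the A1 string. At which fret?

G2 at fret 8 is G2 + 8 semitones = D#3.
The open A1 string is 10 semitones below the open G2, so the same pitch on the A1 string lies at fret 8 + 10 = 18.

18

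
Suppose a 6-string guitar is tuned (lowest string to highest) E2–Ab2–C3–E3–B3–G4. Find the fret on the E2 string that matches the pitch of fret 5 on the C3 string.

C3 at fret 5 is C3 + 5 semitones = F3.
The open E2 string is 8 semitones below the open C3, so the same pitch on the E2 string lies at fret 5 + 8 = 13.

13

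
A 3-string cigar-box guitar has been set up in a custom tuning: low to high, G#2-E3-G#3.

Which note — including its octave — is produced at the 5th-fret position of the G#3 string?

Each fret is one semitone, so G#3 + 5 = C#4.
(Equivalently spelled Db4.)

C#4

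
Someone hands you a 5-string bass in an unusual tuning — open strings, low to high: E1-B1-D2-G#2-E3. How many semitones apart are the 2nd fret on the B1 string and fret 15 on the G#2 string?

22 semitones

B1 at fret 2 → C#2 (MIDI 37); G#2 at fret 15 → B3 (MIDI 59).
37 − 59 = -22, so the two pitches are 22 semitones apart, with B3 the higher.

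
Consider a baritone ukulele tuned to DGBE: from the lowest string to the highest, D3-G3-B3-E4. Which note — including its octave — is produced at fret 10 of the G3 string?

G3 is MIDI 55. Adding 10 gives 65, which is F4.

F4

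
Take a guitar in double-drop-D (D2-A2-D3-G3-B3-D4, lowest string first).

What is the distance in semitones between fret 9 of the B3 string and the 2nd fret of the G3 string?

11 semitones

B3 at fret 9 → G#4 (MIDI 68); G3 at fret 2 → A3 (MIDI 57).
68 − 57 = 11, so the two pitches are 11 semitones apart, with G#4 the higher.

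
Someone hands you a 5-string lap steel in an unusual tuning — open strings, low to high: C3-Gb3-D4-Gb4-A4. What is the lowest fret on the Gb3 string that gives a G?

From Gb3, count semitones up the chromatic scale until reaching G: Gb–G — 1 step.

1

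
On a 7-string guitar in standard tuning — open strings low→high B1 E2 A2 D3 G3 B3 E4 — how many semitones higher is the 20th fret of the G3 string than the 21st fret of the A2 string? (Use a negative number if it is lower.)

G3 at fret 20 → D♯5 (MIDI 75); A2 at fret 21 → F♯4 (MIDI 66).
75 − 66 = 9, so the two pitches are 9 semitones apart.

9 semitones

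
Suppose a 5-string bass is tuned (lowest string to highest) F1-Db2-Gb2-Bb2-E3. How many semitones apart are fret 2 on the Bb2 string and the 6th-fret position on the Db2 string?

Bb2 at fret 2 → C3 (MIDI 48); Db2 at fret 6 → G2 (MIDI 43).
48 − 43 = 5, so the two pitches are 5 semitones apart, with C3 the higher.

5 semitones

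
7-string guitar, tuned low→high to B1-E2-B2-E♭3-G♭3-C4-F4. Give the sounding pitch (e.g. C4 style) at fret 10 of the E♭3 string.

E♭3 is MIDI 51. Adding 10 gives 61, which is D♭4.
(Equivalently spelled C♯4.)

D♭4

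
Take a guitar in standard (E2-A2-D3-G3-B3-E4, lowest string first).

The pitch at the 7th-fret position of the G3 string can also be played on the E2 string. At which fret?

22

G3 at fret 7 is G3 + 7 semitones = D4.
The open E2 string is 15 semitones below the open G3, so the same pitch on the E2 string lies at fret 7 + 15 = 22.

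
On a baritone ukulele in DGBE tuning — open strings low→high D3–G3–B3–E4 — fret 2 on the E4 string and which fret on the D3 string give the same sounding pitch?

16

Fret 2 on E4 is MIDI 64 + 2 = 66 (F#4). On the D3 string (open MIDI 50), that pitch is 66 − 50 = fret 16.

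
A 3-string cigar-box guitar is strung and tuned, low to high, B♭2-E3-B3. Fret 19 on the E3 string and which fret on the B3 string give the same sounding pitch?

Fret 19 on E3 is MIDI 52 + 19 = 71 (B4). On the B3 string (open MIDI 59), that pitch is 71 − 59 = fret 12.

12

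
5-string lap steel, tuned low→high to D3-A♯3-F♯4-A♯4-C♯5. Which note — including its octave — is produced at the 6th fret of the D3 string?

G♯3

D3 is MIDI 50. Adding 6 gives 56, which is G♯3.
(Equivalently spelled A♭3.)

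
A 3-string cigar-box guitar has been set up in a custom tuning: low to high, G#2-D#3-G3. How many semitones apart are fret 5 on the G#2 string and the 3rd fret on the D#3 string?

5 semitones

G#2 at fret 5 → C#3 (MIDI 49); D#3 at fret 3 → F#3 (MIDI 54).
49 − 54 = -5, so the two pitches are 5 semitones apart, with F#3 the higher.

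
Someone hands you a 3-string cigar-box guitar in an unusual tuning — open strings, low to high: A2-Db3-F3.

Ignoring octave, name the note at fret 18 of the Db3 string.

G

Db3 is MIDI 49. Adding 18 gives 67; 67 mod 12 = 7, i.e. G.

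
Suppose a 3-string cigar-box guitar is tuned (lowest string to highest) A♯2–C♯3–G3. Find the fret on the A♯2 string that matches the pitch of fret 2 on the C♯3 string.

5

Fret 2 on C♯3 is MIDI 49 + 2 = 51 (D♯3). On the A♯2 string (open MIDI 46), that pitch is 51 − 46 = fret 5.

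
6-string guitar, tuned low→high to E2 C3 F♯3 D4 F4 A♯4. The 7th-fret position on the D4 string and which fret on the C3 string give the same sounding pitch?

21

D4 at fret 7 is D4 + 7 semitones = A4.
The open C3 string is 14 semitones below the open D4, so the same pitch on the C3 string lies at fret 7 + 14 = 21.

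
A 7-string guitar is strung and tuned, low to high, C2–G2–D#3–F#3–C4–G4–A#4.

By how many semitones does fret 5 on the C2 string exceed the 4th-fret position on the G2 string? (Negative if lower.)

C2 at fret 5 → F2 (MIDI 41); G2 at fret 4 → B2 (MIDI 47).
41 − 47 = -6, so the two pitches are 6 semitones apart.

-6 semitones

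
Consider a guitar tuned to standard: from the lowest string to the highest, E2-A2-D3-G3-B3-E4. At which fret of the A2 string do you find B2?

B2 is 2 semitones above the open A2 (A–A#–B), so it sits at fret 2.

2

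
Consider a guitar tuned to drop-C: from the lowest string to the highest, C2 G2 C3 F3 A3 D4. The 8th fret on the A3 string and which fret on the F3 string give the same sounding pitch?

12

A3 at fret 8 is A3 + 8 semitones = F4.
The open F3 string is 4 semitones below the open A3, so the same pitch on the F3 string lies at fret 8 + 4 = 12.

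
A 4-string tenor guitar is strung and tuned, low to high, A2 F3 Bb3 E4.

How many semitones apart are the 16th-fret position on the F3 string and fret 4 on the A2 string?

F3 at fret 16 → A4 (MIDI 69); A2 at fret 4 → Db3 (MIDI 49).
69 − 49 = 20, so the two pitches are 20 semitones apart, with A4 the higher.

20 semitones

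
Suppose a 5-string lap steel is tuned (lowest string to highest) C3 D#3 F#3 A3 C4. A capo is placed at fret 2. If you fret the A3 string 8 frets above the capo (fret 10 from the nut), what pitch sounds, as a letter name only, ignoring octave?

G

The capo raises the open A3 by 2 semitones to B3; fretting 8 more gives A3 + 2 + 8 = A3 + 10 semitones, landing on G.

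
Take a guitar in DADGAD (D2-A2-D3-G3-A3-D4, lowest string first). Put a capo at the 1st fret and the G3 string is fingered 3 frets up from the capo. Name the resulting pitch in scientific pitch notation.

The capo raises the open G3 by 1 semitone to G#3; fretting 3 more gives G3 + 1 + 3 = G3 + 4 semitones = B3.

B3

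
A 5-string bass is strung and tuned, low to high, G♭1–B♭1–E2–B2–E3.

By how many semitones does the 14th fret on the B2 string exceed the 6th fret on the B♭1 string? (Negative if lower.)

B2 at fret 14 → D♭4 (MIDI 61); B♭1 at fret 6 → E2 (MIDI 40).
61 − 40 = 21, so the two pitches are 21 semitones apart.

21 semitones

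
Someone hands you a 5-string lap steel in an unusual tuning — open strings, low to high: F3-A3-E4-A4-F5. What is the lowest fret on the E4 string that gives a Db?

From E4, count semitones up the chromatic scale until reaching Db: E–F–Gb–G–Ab–A–Bb–B–C–Db — 9 steps.

9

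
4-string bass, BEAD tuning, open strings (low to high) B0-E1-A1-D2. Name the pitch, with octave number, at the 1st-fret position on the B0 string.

C1

Each fret is one semitone, so B0 + 1 = C1.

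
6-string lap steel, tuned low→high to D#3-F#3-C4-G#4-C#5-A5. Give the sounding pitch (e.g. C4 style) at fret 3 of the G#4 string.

The open G#4 string plus 3 semitones: G#–A–A#–B.
No B→C boundary is crossed, so the octave stays at 4.

B4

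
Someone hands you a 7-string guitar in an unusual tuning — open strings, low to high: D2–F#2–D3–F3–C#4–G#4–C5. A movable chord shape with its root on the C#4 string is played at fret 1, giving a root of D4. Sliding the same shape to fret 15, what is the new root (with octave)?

Moving from fret 1 to fret 15 shifts the root by 14 semitones.
D4 up 14 semitones is E5.

E5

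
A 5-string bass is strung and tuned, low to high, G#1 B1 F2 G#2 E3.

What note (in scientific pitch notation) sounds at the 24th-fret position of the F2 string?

F2 is MIDI 41. Adding 24 gives 65, which is F4.

F4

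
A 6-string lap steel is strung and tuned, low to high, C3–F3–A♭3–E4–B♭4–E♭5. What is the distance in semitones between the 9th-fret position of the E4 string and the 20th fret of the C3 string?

5 semitones

E4 at fret 9 → D♭5 (MIDI 73); C3 at fret 20 → A♭4 (MIDI 68).
73 − 68 = 5, so the two pitches are 5 semitones apart, with D♭5 the higher.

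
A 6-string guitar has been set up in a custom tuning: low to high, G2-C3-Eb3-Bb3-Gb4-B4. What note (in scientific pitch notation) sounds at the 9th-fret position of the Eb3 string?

C4

The open Eb3 string plus 9 semitones: Eb–E–F–Gb–G–Ab–A–Bb–B–C.
The walk passes from B into C once, so the octave number goes from 3 to 4.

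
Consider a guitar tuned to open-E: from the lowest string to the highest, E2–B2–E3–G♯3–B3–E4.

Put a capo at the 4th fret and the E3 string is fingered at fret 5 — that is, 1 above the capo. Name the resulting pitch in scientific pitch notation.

The capo raises the open E3 by 4 semitones to G♯3; fretting 1 more gives E3 + 4 + 1 = E3 + 5 semitones = A3.

A3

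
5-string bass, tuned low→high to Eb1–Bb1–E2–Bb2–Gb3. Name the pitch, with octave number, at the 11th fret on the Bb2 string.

Bb2 is MIDI 46. Adding 11 gives 57, which is A3.

A3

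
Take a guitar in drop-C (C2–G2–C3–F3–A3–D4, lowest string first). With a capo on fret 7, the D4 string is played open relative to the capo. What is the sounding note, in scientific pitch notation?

The capo raises the open D4 by 7 semitones to A4; fretting 0 more gives D4 + 7 + 0 = D4 + 7 semitones = A4.

A4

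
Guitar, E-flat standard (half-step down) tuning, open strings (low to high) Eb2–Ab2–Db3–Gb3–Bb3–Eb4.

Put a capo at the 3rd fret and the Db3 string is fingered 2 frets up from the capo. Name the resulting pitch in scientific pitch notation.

The capo raises the open Db3 by 3 semitones to E3; fretting 2 more gives Db3 + 3 + 2 = Db3 + 5 semitones = Gb3.

Gb3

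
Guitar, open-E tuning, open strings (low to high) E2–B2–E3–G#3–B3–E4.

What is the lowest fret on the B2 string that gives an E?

From B2, count semitones up the chromatic scale until reaching E: B–C–C#–D–D#–E — 5 steps.

5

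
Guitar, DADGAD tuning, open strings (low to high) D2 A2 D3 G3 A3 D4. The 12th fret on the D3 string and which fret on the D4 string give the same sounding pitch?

0

Fret 12 on D3 is MIDI 50 + 12 = 62 (D4). On the D4 string (open MIDI 62), that pitch is 62 − 62 = fret 0.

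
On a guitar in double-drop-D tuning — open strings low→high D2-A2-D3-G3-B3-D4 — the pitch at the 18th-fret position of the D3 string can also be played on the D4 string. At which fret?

6

D3 at fret 18 is D3 + 18 semitones = G#4.
The open D4 string is 12 semitones above the open D3, so the same pitch on the D4 string lies at fret 18 − 12 = 6.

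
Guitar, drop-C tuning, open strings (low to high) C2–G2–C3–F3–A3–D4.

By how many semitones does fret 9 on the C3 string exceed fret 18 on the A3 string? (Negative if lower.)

C3 at fret 9 → A3 (MIDI 57); A3 at fret 18 → D♯5 (MIDI 75).
57 − 75 = -18, so the two pitches are 18 semitones apart.

-18 semitones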